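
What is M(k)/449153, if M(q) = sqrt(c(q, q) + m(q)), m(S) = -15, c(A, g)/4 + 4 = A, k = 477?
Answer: sqrt(1877)/449153 ≈ 9.6458e-5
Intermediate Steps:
c(A, g) = -16 + 4*A
M(q) = sqrt(-31 + 4*q) (M(q) = sqrt((-16 + 4*q) - 15) = sqrt(-31 + 4*q))
M(k)/449153 = sqrt(-31 + 4*477)/449153 = sqrt(-31 + 1908)*(1/449153) = sqrt(1877)*(1/449153) = sqrt(1877)/449153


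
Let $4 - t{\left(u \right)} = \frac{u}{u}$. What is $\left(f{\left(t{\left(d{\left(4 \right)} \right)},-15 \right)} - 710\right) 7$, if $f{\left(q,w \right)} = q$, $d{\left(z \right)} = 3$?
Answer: $-4949$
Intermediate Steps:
$t{\left(u \right)} = 3$ ($t{\left(u \right)} = 4 - \frac{u}{u} = 4 - 1 = 3$)
$\left(f{\left(t{\left(d{\left(4 \right)} \right)},-15 \right)} - 710\right) 7 = \left(3 - 710\right) 7 = \left(-707\right) 7 = -4949$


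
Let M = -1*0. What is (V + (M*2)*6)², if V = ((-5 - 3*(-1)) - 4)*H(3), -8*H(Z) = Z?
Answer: 81/16 ≈ 5.0625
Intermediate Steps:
M = 0
H(Z) = -Z/8
V = 9/4 (V = ((-5 - 3*(-1)) - 4)*(-⅛*3) = ((-5 + 3) - 4)*(-3/8) = (-2 - 4)*(-3/8) = -6*(-3/8) = 9/4 ≈ 2.2500)
(V + (M*2)*6)² = (9/4 + (0*2)*6)² = (9/4 + 0*6)² = (9/4 + 0)² = (9/4)² = 81/16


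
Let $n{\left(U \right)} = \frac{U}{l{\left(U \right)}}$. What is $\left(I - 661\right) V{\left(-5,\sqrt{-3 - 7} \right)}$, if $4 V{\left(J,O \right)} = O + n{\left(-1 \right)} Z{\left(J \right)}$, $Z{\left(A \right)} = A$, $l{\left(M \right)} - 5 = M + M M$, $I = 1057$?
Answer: $99 + 99 i \sqrt{10} \approx 99.0 + 313.07 i$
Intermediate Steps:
$l{\left(M \right)} = 5 + M + M^{2}$ ($l{\left(M \right)} = 5 + \left(M + M M\right) = 5 + \left(M + M^{2}\right) = 5 + M + M^{2}$)
$n{\left(U \right)} = \frac{U}{5 + U + U^{2}}$
$V{\left(J,O \right)} = - \frac{J}{20} + \frac{O}{4}$ ($V{\left(J,O \right)} = \frac{O + - \frac{1}{5 - 1 + \left(-1\right)^{2}} J}{4} = \frac{O + - \frac{1}{5 - 1 + 1} J}{4} = \frac{O + - \frac{1}{5} J}{4} = \frac{O + \left(-1\right) \frac{1}{5} J}{4} = \frac{O - \frac{J}{5}}{4} = - \frac{J}{20} + \frac{O}{4}$)
$\left(I - 661\right) V{\left(-5,\sqrt{-3 - 7} \right)} = \left(1057 - 661\right) \left(\left(- \frac{1}{20}\right) \left(-5\right) + \frac{\sqrt{-3 - 7}}{4}\right) = 396 \left(\frac{1}{4} + \frac{\sqrt{-10}}{4}\right) = 396 \left(\frac{1}{4} + \frac{i \sqrt{10}}{4}\right) = 99 + 99 i \sqrt{10}$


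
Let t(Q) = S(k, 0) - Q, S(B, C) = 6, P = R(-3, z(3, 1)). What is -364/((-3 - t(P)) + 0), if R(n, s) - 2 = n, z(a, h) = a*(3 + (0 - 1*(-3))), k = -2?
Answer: 182/5 ≈ 36.400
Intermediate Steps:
z(a, h) = 6*a (z(a, h) = a*(3 + (0 + 3)) = a*(3 + 3) = a*6 = 6*a)
R(n, s) = 2 + n
P = -1 (P = 2 - 3 = -1)
t(Q) = 6 - Q
-364/((-3 - t(P)) + 0) = -364/((-3 - (6 - 1*(-1))) + 0) = -364/((-3 - (6 + 1)) + 0) = -364/((-3 - 1*7) + 0) = -364/((-3 - 7) + 0) = -364/(-10 + 0) = -364/(-10) = -⅒*(-364) = 182/5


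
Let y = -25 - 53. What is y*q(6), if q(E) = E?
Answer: -468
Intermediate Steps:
y = -78
y*q(6) = -78*6 = -468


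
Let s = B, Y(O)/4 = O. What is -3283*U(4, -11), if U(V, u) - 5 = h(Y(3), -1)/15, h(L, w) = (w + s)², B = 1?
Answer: -16415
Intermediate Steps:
Y(O) = 4*O
s = 1
h(L, w) = (1 + w)² (h(L, w) = (w + 1)² = (1 + w)²)
U(V, u) = 5 (U(V, u) = 5 + (1 - 1)²/15 = 5 + 0²*(1/15) = 5 + 0*(1/15) = 5 + 0 = 5)
-3283*U(4, -11) = -3283*5 = -16415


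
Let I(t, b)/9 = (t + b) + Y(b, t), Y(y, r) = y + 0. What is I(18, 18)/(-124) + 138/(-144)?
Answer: -3629/744 ≈ -4.8777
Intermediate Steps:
Y(y, r) = y
I(t, b) = 9*t + 18*b (I(t, b) = 9*((t + b) + b) = 9*((b + t) + b) = 9*(t + 2*b) = 9*t + 18*b)
I(18, 18)/(-124) + 138/(-144) = (9*18 + 18*18)/(-124) + 138/(-144) = (162 + 324)*(-1/124) + 138*(-1/144) = 486*(-1/124) - 23/24 = -243/62 - 23/24 = -3629/744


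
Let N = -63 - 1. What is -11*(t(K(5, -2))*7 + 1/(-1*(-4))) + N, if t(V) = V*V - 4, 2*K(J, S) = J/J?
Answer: 222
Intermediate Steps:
K(J, S) = 1/2 (K(J, S) = (J/J)/2 = (1/2)*1 = 1/2)
N = -64
t(V) = -4 + V**2 (t(V) = V**2 - 4 = -4 + V**2)
-11*(t(K(5, -2))*7 + 1/(-1*(-4))) + N = -11*((-4 + (1/2)**2)*7 + 1/(-1*(-4))) - 64 = -11*((-4 + 1/4)*7 + 1/4) - 64 = -11*(-15/4*7 + 1/4) - 64 = -11*(-105/4 + 1/4) - 64 = -11*(-26) - 64 = 286 - 64 = 222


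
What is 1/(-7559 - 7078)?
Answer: -1/14637 ≈ -6.8320e-5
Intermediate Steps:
1/(-7559 - 7078) = 1/(-14637) = -1/14637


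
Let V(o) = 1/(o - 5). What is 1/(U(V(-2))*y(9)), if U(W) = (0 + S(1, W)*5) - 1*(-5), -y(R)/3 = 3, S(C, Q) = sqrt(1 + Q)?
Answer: -7/45 + sqrt(42)/45 ≈ -0.011539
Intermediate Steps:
y(R) = -9 (y(R) = -3*3 = -9)
V(o) = 1/(-5 + o)
U(W) = 5 + 5*sqrt(1 + W) (U(W) = (0 + sqrt(1 + W)*5) - 1*(-5) = (0 + 5*sqrt(1 + W)) + 5 = 5*sqrt(1 + W) + 5 = 5 + 5*sqrt(1 + W))
1/(U(V(-2))*y(9)) = 1/((5 + 5*sqrt(1 + 1/(-5 - 2)))*(-9)) = 1/((5 + 5*sqrt(1 + 1/(-7)))*(-9)) = 1/((5 + 5*sqrt(1 - 1/7))*(-9)) = 1/((5 + 5*sqrt(6/7))*(-9)) = 1/((5 + 5*(sqrt(42)/7))*(-9)) = 1/((5 + 5*sqrt(42)/7)*(-9)) = 1/(-45 - 45*sqrt(42)/7)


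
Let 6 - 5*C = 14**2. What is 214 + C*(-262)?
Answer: 10170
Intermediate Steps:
C = -38 (C = 6/5 - 1/5*14**2 = 6/5 - 1/5*196 = 6/5 - 196/5 = -38)
214 + C*(-262) = 214 - 38*(-262) = 214 + 9956 = 10170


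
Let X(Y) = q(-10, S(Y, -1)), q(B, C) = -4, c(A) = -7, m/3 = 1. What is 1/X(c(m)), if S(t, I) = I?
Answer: -¼ ≈ -0.25000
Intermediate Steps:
m = 3 (m = 3*1 = 3)
X(Y) = -4
1/X(c(m)) = 1/(-4) = -¼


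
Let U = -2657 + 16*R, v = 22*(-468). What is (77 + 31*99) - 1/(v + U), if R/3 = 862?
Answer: 89418757/28423 ≈ 3146.0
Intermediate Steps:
R = 2586 (R = 3*862 = 2586)
v = -10296
U = 38719 (U = -2657 + 16*2586 = -2657 + 41376 = 38719)
(77 + 31*99) - 1/(v + U) = (77 + 31*99) - 1/(-10296 + 38719) = (77 + 3069) - 1/28423 = 3146 - 1*1/28423 = 3146 - 1/28423 = 89418757/28423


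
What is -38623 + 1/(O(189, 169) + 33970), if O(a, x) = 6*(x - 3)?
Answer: -1350491817/34966 ≈ -38623.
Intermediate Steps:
O(a, x) = -18 + 6*x (O(a, x) = 6*(-3 + x) = -18 + 6*x)
-38623 + 1/(O(189, 169) + 33970) = -38623 + 1/((-18 + 6*169) + 33970) = -38623 + 1/((-18 + 1014) + 33970) = -38623 + 1/(996 + 33970) = -38623 + 1/34966 = -1350491817/34966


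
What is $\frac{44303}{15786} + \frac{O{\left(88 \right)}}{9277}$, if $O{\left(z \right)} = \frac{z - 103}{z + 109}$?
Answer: $\frac{80966552617}{28850004234} \approx 2.8065$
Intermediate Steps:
$O{\left(z \right)} = \frac{-103 + z}{109 + z}$
$\frac{44303}{15786} + \frac{O{\left(88 \right)}}{9277} = \frac{44303}{15786} + \frac{\frac{1}{109 + 88} \left(-103 + 88\right)}{9277} = 44303 \cdot \frac{1}{15786} + \frac{1}{197} \left(-15\right) \frac{1}{9277} = \frac{44303}{15786} + \frac{1}{197} \left(-15\right) \frac{1}{9277} = \frac{44303}{15786} - \frac{15}{1827569} = \frac{80966552617}{28850004234}$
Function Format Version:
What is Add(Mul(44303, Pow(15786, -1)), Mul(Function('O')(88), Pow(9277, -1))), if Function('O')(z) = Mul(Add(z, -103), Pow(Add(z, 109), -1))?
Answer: Rational(80966552617, 28850004234) ≈ 2.8065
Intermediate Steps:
Function('O')(z) = Mul(Pow(Add(109, z), -1), Add(-103, z)) (Function('O')(z) = Mul(Add(-103, z), Pow(Add(109, z), -1)) = Mul(Pow(Add(109, z), -1), Add(-103, z)))
Add(Mul(44303, Pow(15786, -1)), Mul(Function('O')(88), Pow(9277, -1))) = Add(Mul(44303, Pow(15786, -1)), Mul(Mul(Pow(Add(109, 88), -1), Add(-103, 88)), Pow(9277, -1))) = Add(Mul(44303, Rational(1, 15786)), Mul(Mul(Pow(197, -1), -15), Rational(1, 9277))) = Add(Rational(44303, 15786), Mul(Mul(Rational(1, 197), -15), Rational(1, 9277))) = Add(Rational(44303, 15786), Mul(Rational(-15, 197), Rational(1, 9277))) = Add(Rational(44303, 15786), Rational(-15, 1827569)) = Rational(80966552617, 28850004234)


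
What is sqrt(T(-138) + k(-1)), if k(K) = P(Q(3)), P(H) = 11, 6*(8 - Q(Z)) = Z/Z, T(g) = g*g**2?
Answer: I*sqrt(2628061) ≈ 1621.1*I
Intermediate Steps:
T(g) = g**3
Q(Z) = 47/6 (Q(Z) = 8 - Z/(6*Z) = 8 - 1/6*1 = 8 - 1/6 = 47/6)
k(K) = 11
sqrt(T(-138) + k(-1)) = sqrt((-138)**3 + 11) = sqrt(-2628072 + 11) = sqrt(-2628061) = I*sqrt(2628061)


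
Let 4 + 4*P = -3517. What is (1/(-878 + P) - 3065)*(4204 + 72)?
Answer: -92174093124/7033 ≈ -1.3106e+7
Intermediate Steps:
P = -3521/4 (P = -1 + (¼)*(-3517) = -1 - 3517/4 = -3521/4 ≈ -880.25)
(1/(-878 + P) - 3065)*(4204 + 72) = (1/(-878 - 3521/4) - 3065)*(4204 + 72) = (1/(-7033/4) - 3065)*4276 = (-4/7033 - 3065)*4276 = -21556149/7033*4276 = -92174093124/7033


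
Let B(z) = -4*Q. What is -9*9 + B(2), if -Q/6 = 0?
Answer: -81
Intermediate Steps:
Q = 0 (Q = -6*0 = 0)
B(z) = 0 (B(z) = -4*0 = 0)
-9*9 + B(2) = -9*9 + 0 = -81 + 0 = -81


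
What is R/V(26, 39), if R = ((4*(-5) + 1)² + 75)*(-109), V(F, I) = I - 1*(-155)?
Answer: -23762/97 ≈ -244.97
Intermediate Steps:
V(F, I) = 155 + I (V(F, I) = I + 155 = 155 + I)
R = -47524 (R = ((-20 + 1)² + 75)*(-109) = ((-19)² + 75)*(-109) = (361 + 75)*(-109) = 436*(-109) = -47524)
R/V(26, 39) = -47524/(155 + 39) = -47524/194 = -47524*1/194 = -23762/97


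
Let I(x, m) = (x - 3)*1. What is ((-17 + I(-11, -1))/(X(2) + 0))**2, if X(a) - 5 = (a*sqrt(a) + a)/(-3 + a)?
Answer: 961/(3 - 2*sqrt(2))**2 ≈ 32646.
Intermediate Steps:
X(a) = 5 + (a + a**(3/2))/(-3 + a) (X(a) = 5 + (a*sqrt(a) + a)/(-3 + a) = 5 + (a**(3/2) + a)/(-3 + a) = 5 + (a + a**(3/2))/(-3 + a))
I(x, m) = -3 + x (I(x, m) = (-3 + x)*1 = -3 + x)
((-17 + I(-11, -1))/(X(2) + 0))**2 = ((-17 + (-3 - 11))/((-15 + 2**(3/2) + 6*2)/(-3 + 2) + 0))**2 = ((-17 - 14)/((-15 + 2*sqrt(2) + 12)/(-1) + 0))**2 = (-31/(-(-3 + 2*sqrt(2)) + 0))**2 = (-31/((3 - 2*sqrt(2)) + 0))**2 = (-31/(3 - 2*sqrt(2)))**2 = 961/(3 - 2*sqrt(2))**2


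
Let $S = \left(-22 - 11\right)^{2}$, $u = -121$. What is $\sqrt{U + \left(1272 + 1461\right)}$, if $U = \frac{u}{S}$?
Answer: $\frac{2 \sqrt{6149}}{3} \approx 52.277$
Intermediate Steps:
$S = 1089$ ($S = \left(-33\right)^{2} = 1089$)
$U = - \frac{1}{9}$ ($U = - \frac{121}{1089} = \left(-121\right) \frac{1}{1089} = - \frac{1}{9} \approx -0.11111$)
$\sqrt{U + \left(1272 + 1461\right)} = \sqrt{- \frac{1}{9} + \left(1272 + 1461\right)} = \sqrt{- \frac{1}{9} + 2733} = \sqrt{\frac{24596}{9}} = \frac{2 \sqrt{6149}}{3}$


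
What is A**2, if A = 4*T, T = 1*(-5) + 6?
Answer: 16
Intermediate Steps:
T = 1 (T = -5 + 6 = 1)
A = 4 (A = 4*1 = 4)
A**2 = 4**2 = 16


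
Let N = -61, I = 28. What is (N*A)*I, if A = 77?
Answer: -131516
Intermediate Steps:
(N*A)*I = -61*77*28 = -4697*28 = -131516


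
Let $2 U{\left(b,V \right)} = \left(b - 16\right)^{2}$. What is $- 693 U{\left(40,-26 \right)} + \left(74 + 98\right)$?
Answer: $-199412$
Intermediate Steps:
$U{\left(b,V \right)} = \frac{\left(-16 + b\right)^{2}}{2}$ ($U{\left(b,V \right)} = \frac{\left(b - 16\right)^{2}}{2} = \frac{\left(-16 + b\right)^{2}}{2}$)
$- 693 U{\left(40,-26 \right)} + \left(74 + 98\right) = - 693 \frac{\left(-16 + 40\right)^{2}}{2} + \left(74 + 98\right) = - 693 \frac{24^{2}}{2} + 172 = - 693 \cdot \frac{1}{2} \cdot 576 + 172 = \left(-693\right) 288 + 172 = -199584 + 172 = -199412$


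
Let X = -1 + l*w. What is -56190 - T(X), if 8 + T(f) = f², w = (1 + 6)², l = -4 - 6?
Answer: -297263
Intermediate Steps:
l = -10
w = 49 (w = 7² = 49)
X = -491 (X = -1 - 10*49 = -1 - 490 = -491)
T(f) = -8 + f²
-56190 - T(X) = -56190 - (-8 + (-491)²) = -56190 - (-8 + 241081) = -56190 - 1*241073 = -56190 - 241073 = -297263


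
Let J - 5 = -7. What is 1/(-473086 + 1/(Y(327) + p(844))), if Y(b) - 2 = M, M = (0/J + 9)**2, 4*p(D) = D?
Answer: -294/139087283 ≈ -2.1138e-6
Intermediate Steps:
J = -2 (J = 5 - 7 = -2)
p(D) = D/4
M = 81 (M = (0/(-2) + 9)**2 = (0*(-1/2) + 9)**2 = (0 + 9)**2 = 9**2 = 81)
Y(b) = 83 (Y(b) = 2 + 81 = 83)
1/(-473086 + 1/(Y(327) + p(844))) = 1/(-473086 + 1/(83 + (1/4)*844)) = 1/(-473086 + 1/(83 + 211)) = 1/(-473086 + 1/294) = 1/(-139087283/294) = -294/139087283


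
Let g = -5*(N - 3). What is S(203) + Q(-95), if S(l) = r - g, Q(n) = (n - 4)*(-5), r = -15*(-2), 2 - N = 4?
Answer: 500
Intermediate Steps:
N = -2 (N = 2 - 1*4 = 2 - 4 = -2)
r = 30
g = 25 (g = -5*(-2 - 3) = -5*(-5) = 25)
Q(n) = 20 - 5*n (Q(n) = (-4 + n)*(-5) = 20 - 5*n)
S(l) = 5 (S(l) = 30 - 1*25 = 30 - 25 = 5)
S(203) + Q(-95) = 5 + (20 - 5*(-95)) = 5 + (20 + 475) = 5 + 495 = 500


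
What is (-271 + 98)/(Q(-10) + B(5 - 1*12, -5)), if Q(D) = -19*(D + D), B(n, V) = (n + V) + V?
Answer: -173/363 ≈ -0.47658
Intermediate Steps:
B(n, V) = n + 2*V (B(n, V) = (V + n) + V = n + 2*V)
Q(D) = -38*D
(-271 + 98)/(Q(-10) + B(5 - 1*12, -5)) = (-271 + 98)/(-38*(-10) + ((5 - 1*12) + 2*(-5))) = -173/(380 + ((5 - 12) - 10)) = -173/(380 + (-7 - 10)) = -173/(380 - 17) = -173/363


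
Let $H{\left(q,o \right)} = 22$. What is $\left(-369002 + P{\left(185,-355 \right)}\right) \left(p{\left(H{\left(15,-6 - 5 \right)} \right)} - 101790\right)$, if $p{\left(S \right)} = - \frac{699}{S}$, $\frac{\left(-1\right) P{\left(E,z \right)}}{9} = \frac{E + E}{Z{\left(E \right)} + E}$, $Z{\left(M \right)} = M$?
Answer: $\frac{826613791869}{22} \approx 3.7573 \cdot 10^{10}$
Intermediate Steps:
$P{\left(E,z \right)} = -9$ ($P{\left(E,z \right)} = - 9 \frac{E + E}{E + E} = - 9 \frac{2 E}{2 E} = - 9 \cdot 2 E \frac{1}{2 E} = \left(-9\right) 1 = -9$)
$\left(-369002 + P{\left(185,-355 \right)}\right) \left(p{\left(H{\left(15,-6 - 5 \right)} \right)} - 101790\right) = \left(-369002 - 9\right) \left(- \frac{699}{22} - 101790\right) = - 369011 \left(\left(-699\right) \frac{1}{22} - 101790\right) = - 369011 \left(- \frac{699}{22} - 101790\right) = \left(-369011\right) \left(- \frac{2240079}{22}\right) = \frac{826613791869}{22}$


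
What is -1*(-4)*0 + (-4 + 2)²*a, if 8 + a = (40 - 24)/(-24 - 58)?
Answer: -1344/41 ≈ -32.781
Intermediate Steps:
a = -336/41 (a = -8 + (40 - 24)/(-24 - 58) = -8 + 16/(-82) = -8 + 16*(-1/82) = -8 - 8/41 = -336/41 ≈ -8.1951)
-1*(-4)*0 + (-4 + 2)²*a = -1*(-4)*0 + (-4 + 2)²*(-336/41) = 4*0 + (-2)²*(-336/41) = 0 + 4*(-336/41) = 0 - 1344/41 = -1344/41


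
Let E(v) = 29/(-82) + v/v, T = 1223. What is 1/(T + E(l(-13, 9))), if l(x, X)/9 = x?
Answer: 82/100339 ≈ 0.00081723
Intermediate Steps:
l(x, X) = 9*x
E(v) = 53/82 (E(v) = 29*(-1/82) + 1 = -29/82 + 1 = 53/82)
1/(T + E(l(-13, 9))) = 1/(1223 + 53/82) = 1/(100339/82) = 82/100339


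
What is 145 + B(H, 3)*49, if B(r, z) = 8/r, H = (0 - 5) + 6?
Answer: 537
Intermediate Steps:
H = 1 (H = -5 + 6 = 1)
145 + B(H, 3)*49 = 145 + (8/1)*49 = 145 + (8*1)*49 = 145 + 8*49 = 145 + 392 = 537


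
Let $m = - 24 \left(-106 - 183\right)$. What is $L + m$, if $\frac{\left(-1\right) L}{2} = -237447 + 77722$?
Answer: $326386$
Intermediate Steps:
$L = 319450$ ($L = - 2 \left(-237447 + 77722\right) = \left(-2\right) \left(-159725\right) = 319450$)
$m = 6936$ ($m = \left(-24\right) \left(-289\right) = 6936$)
$L + m = 319450 + 6936 = 326386$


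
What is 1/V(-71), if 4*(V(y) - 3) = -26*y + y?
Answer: 4/1787 ≈ 0.0022384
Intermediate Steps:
V(y) = 3 - 25*y/4 (V(y) = 3 + (-26*y + y)/4 = 3 + (-25*y)/4 = 3 - 25*y/4)
1/V(-71) = 1/(3 - 25/4*(-71)) = 1/(3 + 1775/4) = 1/(1787/4) = 4/1787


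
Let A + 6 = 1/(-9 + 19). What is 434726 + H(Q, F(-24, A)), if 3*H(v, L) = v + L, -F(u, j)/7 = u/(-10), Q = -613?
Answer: 6517741/15 ≈ 4.3452e+5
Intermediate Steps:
A = -59/10 (A = -6 + 1/(-9 + 19) = -6 + 1/10 = -59/10 ≈ -5.9000)
F(u, j) = 7*u/10 (F(u, j) = -7*u/(-10) = -7*u*(-1)/10 = -(-7)*u/10 = 7*u/10)
H(v, L) = L/3 + v/3 (H(v, L) = (v + L)/3 = (L + v)/3 = L/3 + v/3)
434726 + H(Q, F(-24, A)) = 434726 + (((7/10)*(-24))/3 + (1/3)*(-613)) = 434726 + ((1/3)*(-84/5) - 613/3) = 434726 + (-28/5 - 613/3) = 434726 - 3149/15 = 6517741/15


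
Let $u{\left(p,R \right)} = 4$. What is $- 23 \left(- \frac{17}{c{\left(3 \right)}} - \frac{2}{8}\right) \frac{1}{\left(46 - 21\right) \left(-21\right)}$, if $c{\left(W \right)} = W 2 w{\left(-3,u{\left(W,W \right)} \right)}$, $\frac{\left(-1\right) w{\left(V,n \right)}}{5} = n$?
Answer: $- \frac{299}{63000} \approx -0.004746$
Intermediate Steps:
$w{\left(V,n \right)} = - 5 n$
$c{\left(W \right)} = - 40 W$ ($c{\left(W \right)} = W 2 \left(\left(-5\right) 4\right) = 2 W \left(-20\right) = - 40 W$)
$- 23 \left(- \frac{17}{c{\left(3 \right)}} - \frac{2}{8}\right) \frac{1}{\left(46 - 21\right) \left(-21\right)} = - 23 \left(- \frac{17}{\left(-40\right) 3} - \frac{2}{8}\right) \frac{1}{\left(46 - 21\right) \left(-21\right)} = - 23 \left(- \frac{17}{-120} - \frac{1}{4}\right) \frac{1}{25} \left(- \frac{1}{21}\right) = - 23 \left(\left(-17\right) \left(- \frac{1}{120}\right) - \frac{1}{4}\right) \frac{1}{25} \left(- \frac{1}{21}\right) = - 23 \left(\frac{17}{120} - \frac{1}{4}\right) \left(- \frac{1}{525}\right) = \left(-23\right) \left(- \frac{13}{120}\right) \left(- \frac{1}{525}\right) = \frac{299}{120} \left(- \frac{1}{525}\right) = - \frac{299}{63000}$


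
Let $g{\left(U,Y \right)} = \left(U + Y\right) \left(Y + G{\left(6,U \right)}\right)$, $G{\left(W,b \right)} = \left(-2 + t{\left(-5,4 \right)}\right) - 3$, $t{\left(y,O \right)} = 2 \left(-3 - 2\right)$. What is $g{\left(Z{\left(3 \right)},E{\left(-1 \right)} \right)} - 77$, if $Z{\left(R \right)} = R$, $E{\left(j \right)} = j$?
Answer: $-109$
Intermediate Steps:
$t{\left(y,O \right)} = -10$ ($t{\left(y,O \right)} = 2 \left(-5\right) = -10$)
$G{\left(W,b \right)} = -15$ ($G{\left(W,b \right)} = \left(-2 - 10\right) - 3 = -12 - 3 = -15$)
$g{\left(U,Y \right)} = \left(-15 + Y\right) \left(U + Y\right)$ ($g{\left(U,Y \right)} = \left(U + Y\right) \left(Y - 15\right) = \left(U + Y\right) \left(-15 + Y\right) = \left(-15 + Y\right) \left(U + Y\right)$)
$g{\left(Z{\left(3 \right)},E{\left(-1 \right)} \right)} - 77 = \left(\left(-1\right)^{2} - 45 - -15 + 3 \left(-1\right)\right) - 77 = \left(1 - 45 + 15 - 3\right) - 77 = -32 - 77 = -109$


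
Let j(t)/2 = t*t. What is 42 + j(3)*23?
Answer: 456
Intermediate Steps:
j(t) = 2*t**2 (j(t) = 2*(t*t) = 2*t**2)
42 + j(3)*23 = 42 + (2*3**2)*23 = 42 + (2*9)*23 = 42 + 18*23 = 42 + 414 = 456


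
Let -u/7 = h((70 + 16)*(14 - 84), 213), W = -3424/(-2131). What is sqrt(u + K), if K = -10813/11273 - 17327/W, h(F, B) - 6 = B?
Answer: I*sqrt(1146989236429110238)/9649688 ≈ 110.99*I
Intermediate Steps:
W = 3424/2131 (W = -3424*(-1/2131) = 3424/2131 ≈ 1.6068)
h(F, B) = 6 + B
u = -1533 (u = -7*(6 + 213) = -7*219 = -1533)
K = -416279438213/38598752 (K = -10813/11273 - 17327/3424/2131 = -10813*1/11273 - 17327*2131/3424 = -10813/11273 - 36923837/3424 = -416279438213/38598752 ≈ -10785.)
sqrt(u + K) = sqrt(-1533 - 416279438213/38598752) = sqrt(-475451325029/38598752) = I*sqrt(1146989236429110238)/9649688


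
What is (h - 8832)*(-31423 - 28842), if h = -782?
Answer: 579387710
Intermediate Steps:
(h - 8832)*(-31423 - 28842) = (-782 - 8832)*(-31423 - 28842) = -9614*(-60265) = 579387710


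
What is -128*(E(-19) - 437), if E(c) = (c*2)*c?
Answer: -36480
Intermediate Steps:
E(c) = 2*c**2 (E(c) = (2*c)*c = 2*c**2)
-128*(E(-19) - 437) = -128*(2*(-19)**2 - 437) = -128*(2*361 - 437) = -128*(722 - 437) = -128*285 = -36480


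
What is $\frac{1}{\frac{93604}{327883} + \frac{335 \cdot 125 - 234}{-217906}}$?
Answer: $\frac{71447672998}{6743497221} \approx 10.595$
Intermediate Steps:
$\frac{1}{\frac{93604}{327883} + \frac{335 \cdot 125 - 234}{-217906}} = \frac{1}{93604 \cdot \frac{1}{327883} + \left(41875 - 234\right) \left(- \frac{1}{217906}\right)} = \frac{1}{\frac{93604}{327883} + 41641 \left(- \frac{1}{217906}\right)} = \frac{1}{\frac{93604}{327883} - \frac{41641}{217906}} = \frac{1}{\frac{6743497221}{71447672998}} = \frac{71447672998}{6743497221}$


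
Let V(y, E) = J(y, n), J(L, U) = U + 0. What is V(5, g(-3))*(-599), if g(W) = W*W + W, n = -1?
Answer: 599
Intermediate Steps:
g(W) = W + W² (g(W) = W² + W = W + W²)
J(L, U) = U
V(y, E) = -1
V(5, g(-3))*(-599) = -1*(-599) = 599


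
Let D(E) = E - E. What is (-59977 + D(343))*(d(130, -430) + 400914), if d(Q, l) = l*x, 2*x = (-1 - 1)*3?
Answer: -24122989308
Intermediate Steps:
D(E) = 0
x = -3 (x = ((-1 - 1)*3)/2 = (-2*3)/2 = (½)*(-6) = -3)
d(Q, l) = -3*l (d(Q, l) = l*(-3) = -3*l)
(-59977 + D(343))*(d(130, -430) + 400914) = (-59977 + 0)*(-3*(-430) + 400914) = -59977*(1290 + 400914) = -59977*402204 = -24122989308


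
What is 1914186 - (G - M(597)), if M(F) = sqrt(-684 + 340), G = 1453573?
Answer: 460613 + 2*I*sqrt(86) ≈ 4.6061e+5 + 18.547*I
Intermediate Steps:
M(F) = 2*I*sqrt(86) (M(F) = sqrt(-344) = 2*I*sqrt(86))
1914186 - (G - M(597)) = 1914186 - (1453573 - 2*I*sqrt(86)) = 1914186 + (-1453573 + 2*I*sqrt(86)) = 460613 + 2*I*sqrt(86)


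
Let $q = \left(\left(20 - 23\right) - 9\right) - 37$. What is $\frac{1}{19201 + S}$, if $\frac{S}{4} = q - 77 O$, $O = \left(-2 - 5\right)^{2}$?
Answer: $\frac{1}{3913} \approx 0.00025556$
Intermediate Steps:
$O = 49$ ($O = \left(-7\right)^{2} = 49$)
$q = -49$ ($q = \left(-3 - 9\right) - 37 = -12 - 37 = -49$)
$S = -15288$ ($S = 4 \left(-49 - 3773\right) = 4 \left(-3822\right) = -15288$)
$\frac{1}{19201 + S} = \frac{1}{19201 - 15288} = \frac{1}{3913}$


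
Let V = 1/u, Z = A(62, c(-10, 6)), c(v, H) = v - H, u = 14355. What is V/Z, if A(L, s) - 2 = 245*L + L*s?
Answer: 1/203841000 ≈ 4.9058e-9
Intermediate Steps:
A(L, s) = 2 + 245*L + L*s (A(L, s) = 2 + (245*L + L*s) = 2 + 245*L + L*s)
Z = 14200 (Z = 2 + 245*62 + 62*(-10 - 1*6) = 2 + 15190 + 62*(-10 - 6) = 2 + 15190 + 62*(-16) = 2 + 15190 - 992 = 14200)
V = 1/14355 ≈ 6.9662e-5
V/Z = (1/14355)/14200 = (1/14355)*(1/14200) = 1/203841000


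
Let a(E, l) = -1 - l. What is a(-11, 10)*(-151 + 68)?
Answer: 913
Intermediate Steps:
a(-11, 10)*(-151 + 68) = (-1 - 1*10)*(-151 + 68) = (-1 - 10)*(-83) = -11*(-83) = 913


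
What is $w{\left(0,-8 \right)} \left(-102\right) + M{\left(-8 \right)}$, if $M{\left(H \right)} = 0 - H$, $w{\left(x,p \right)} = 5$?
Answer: $-502$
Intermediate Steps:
$M{\left(H \right)} = - H$
$w{\left(0,-8 \right)} \left(-102\right) + M{\left(-8 \right)} = 5 \left(-102\right) - -8 = -510 + 8 = -502$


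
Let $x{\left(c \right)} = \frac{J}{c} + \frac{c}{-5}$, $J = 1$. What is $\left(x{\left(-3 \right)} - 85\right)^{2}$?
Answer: $\frac{1615441}{225} \approx 7179.7$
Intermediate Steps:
$x{\left(c \right)} = \frac{1}{c} - \frac{c}{5}$ ($x{\left(c \right)} = 1 \frac{1}{c} + \frac{c}{-5} = \frac{1}{c} + c \left(- \frac{1}{5}\right) = \frac{1}{c} - \frac{c}{5}$)
$\left(x{\left(-3 \right)} - 85\right)^{2} = \left(\left(\frac{1}{-3} - - \frac{3}{5}\right) - 85\right)^{2} = \left(\left(- \frac{1}{3} + \frac{3}{5}\right) - 85\right)^{2} = \left(\frac{4}{15} - 85\right)^{2} = \left(- \frac{1271}{15}\right)^{2} = \frac{1615441}{225}$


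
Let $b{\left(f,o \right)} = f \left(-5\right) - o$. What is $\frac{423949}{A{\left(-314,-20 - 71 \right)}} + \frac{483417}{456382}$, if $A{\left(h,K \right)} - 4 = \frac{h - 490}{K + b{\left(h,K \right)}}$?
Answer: $\frac{37971309305594}{312393479} \approx 1.2155 \cdot 10^{5}$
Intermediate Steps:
$b{\left(f,o \right)} = - o - 5 f$ ($b{\left(f,o \right)} = - 5 f - o = - o - 5 f$)
$A{\left(h,K \right)} = 4 - \frac{-490 + h}{5 h}$ ($A{\left(h,K \right)} = 4 + \frac{h - 490}{K - \left(K + 5 h\right)} = 4 + \frac{-490 + h}{\left(-5\right) h} = 4 + \left(-490 + h\right) \left(- \frac{1}{5 h}\right) = 4 - \frac{-490 + h}{5 h}$)
$\frac{423949}{A{\left(-314,-20 - 71 \right)}} + \frac{483417}{456382} = \frac{423949}{\frac{19}{5} + \frac{98}{-314}} + \frac{483417}{456382} = \frac{423949}{\frac{19}{5} + 98 \left(- \frac{1}{314}\right)} + 483417 \cdot \frac{1}{456382} = \frac{423949}{\frac{19}{5} - \frac{49}{157}} + \frac{483417}{456382} = \frac{423949}{\frac{2738}{785}} + \frac{483417}{456382} = 423949 \cdot \frac{785}{2738} + \frac{483417}{456382} = \frac{332799965}{2738} + \frac{483417}{456382} = \frac{37971309305594}{312393479}$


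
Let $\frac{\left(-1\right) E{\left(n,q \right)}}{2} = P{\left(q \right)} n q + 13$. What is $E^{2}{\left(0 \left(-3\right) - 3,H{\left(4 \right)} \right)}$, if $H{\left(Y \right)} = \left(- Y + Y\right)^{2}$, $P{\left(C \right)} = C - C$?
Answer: $676$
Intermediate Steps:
$P{\left(C \right)} = 0$
$H{\left(Y \right)} = 0$ ($H{\left(Y \right)} = 0^{2} = 0$)
$E{\left(n,q \right)} = -26$ ($E{\left(n,q \right)} = - 2 \left(0 n q + 13\right) = - 2 \left(0 q + 13\right) = - 2 \left(0 + 13\right) = \left(-2\right) 13 = -26$)
$E^{2}{\left(0 \left(-3\right) - 3,H{\left(4 \right)} \right)} = \left(-26\right)^{2} = 676$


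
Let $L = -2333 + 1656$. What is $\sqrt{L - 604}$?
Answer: $i \sqrt{1281} \approx 35.791 i$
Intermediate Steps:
$L = -677$
$\sqrt{L - 604} = \sqrt{-677 - 604} = \sqrt{-1281} = i \sqrt{1281}$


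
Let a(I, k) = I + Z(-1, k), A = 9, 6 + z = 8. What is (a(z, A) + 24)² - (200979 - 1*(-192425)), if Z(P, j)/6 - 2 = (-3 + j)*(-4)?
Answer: -382168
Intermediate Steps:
z = 2 (z = -6 + 8 = 2)
Z(P, j) = 84 - 24*j (Z(P, j) = 12 + 6*((-3 + j)*(-4)) = 12 + 6*(12 - 4*j) = 12 + (72 - 24*j) = 84 - 24*j)
a(I, k) = 84 + I - 24*k (a(I, k) = I + (84 - 24*k) = 84 + I - 24*k)
(a(z, A) + 24)² - (200979 - 1*(-192425)) = ((84 + 2 - 24*9) + 24)² - (200979 - 1*(-192425)) = ((84 + 2 - 216) + 24)² - (200979 + 192425) = (-130 + 24)² - 1*393404 = (-106)² - 393404 = 11236 - 393404 = -382168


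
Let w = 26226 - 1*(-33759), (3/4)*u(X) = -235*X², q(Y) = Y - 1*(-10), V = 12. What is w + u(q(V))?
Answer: -275005/3 ≈ -91668.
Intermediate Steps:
q(Y) = 10 + Y (q(Y) = Y + 10 = 10 + Y)
u(X) = -940*X²/3 (u(X) = 4*(-235*X²)/3 = -940*X²/3)
w = 59985 (w = 26226 + 33759 = 59985)
w + u(q(V)) = 59985 - 940*(10 + 12)²/3 = 59985 - 940/3*22² = 59985 - 940/3*484 = 59985 - 454960/3 = -275005/3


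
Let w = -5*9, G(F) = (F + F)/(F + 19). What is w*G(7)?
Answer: -315/13 ≈ -24.231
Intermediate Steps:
G(F) = 2*F/(19 + F) (G(F) = (2*F)/(19 + F) = 2*F/(19 + F))
w = -45
w*G(7) = -90*7/(19 + 7) = -90*7/26 = -45*7/13 = -315/13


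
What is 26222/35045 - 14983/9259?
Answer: -282289737/324481655 ≈ -0.86997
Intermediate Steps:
26222/35045 - 14983/9259 = -282289737/324481655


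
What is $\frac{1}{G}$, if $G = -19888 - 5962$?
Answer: $- \frac{1}{25850} \approx -3.8685 \cdot 10^{-5}$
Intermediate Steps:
$G = -25850$
$\frac{1}{G} = \frac{1}{-25850} = - \frac{1}{25850}$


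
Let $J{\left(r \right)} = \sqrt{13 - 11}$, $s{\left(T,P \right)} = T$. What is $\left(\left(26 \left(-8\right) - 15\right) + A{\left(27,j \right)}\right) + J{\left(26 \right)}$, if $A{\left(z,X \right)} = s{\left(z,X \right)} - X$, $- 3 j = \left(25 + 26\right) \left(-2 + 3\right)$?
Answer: $-179 + \sqrt{2} \approx -177.59$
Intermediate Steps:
$j = -17$ ($j = - \frac{\left(25 + 26\right) \left(-2 + 3\right)}{3} = - \frac{51 \cdot 1}{3} = \left(- \frac{1}{3}\right) 51 = -17$)
$J{\left(r \right)} = \sqrt{2}$
$A{\left(z,X \right)} = z - X$
$\left(\left(26 \left(-8\right) - 15\right) + A{\left(27,j \right)}\right) + J{\left(26 \right)} = \left(\left(26 \left(-8\right) - 15\right) + \left(27 - -17\right)\right) + \sqrt{2} = \left(\left(-208 - 15\right) + \left(27 + 17\right)\right) + \sqrt{2} = \left(-223 + 44\right) + \sqrt{2} = -179 + \sqrt{2}$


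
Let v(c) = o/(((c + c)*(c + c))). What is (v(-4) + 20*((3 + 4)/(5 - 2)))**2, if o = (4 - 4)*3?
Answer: 19600/9 ≈ 2177.8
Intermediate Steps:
o = 0 (o = 0*3 = 0)
v(c) = 0 (v(c) = 0/(((c + c)*(c + c))) = 0/(((2*c)*(2*c))) = 0/((4*c**2)) = 0*(1/(4*c**2)) = 0)
(v(-4) + 20*((3 + 4)/(5 - 2)))**2 = (0 + 20*((3 + 4)/(5 - 2)))**2 = (0 + 20*(7/3))**2 = (0 + 140/3)**2 = (140/3)**2 = 19600/9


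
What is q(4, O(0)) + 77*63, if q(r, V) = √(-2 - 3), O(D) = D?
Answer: 4851 + I*√5 ≈ 4851.0 + 2.2361*I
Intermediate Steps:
q(r, V) = I*√5 (q(r, V) = √(-5) = I*√5)
q(4, O(0)) + 77*63 = I*√5 + 77*63 = I*√5 + 4851 = 4851 + I*√5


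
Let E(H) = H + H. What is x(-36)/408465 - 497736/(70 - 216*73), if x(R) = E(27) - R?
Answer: 2258990534/71245373 ≈ 31.707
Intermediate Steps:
E(H) = 2*H
x(R) = 54 - R (x(R) = 2*27 - R = 54 - R)
x(-36)/408465 - 497736/(70 - 216*73) = (54 - 1*(-36))/408465 - 497736/(70 - 216*73) = (54 + 36)*(1/408465) - 497736/(70 - 15768) = 90*(1/408465) - 497736/(-15698) = 2/9077 - 497736*(-1/15698) = 2/9077 + 248868/7849 = 2258990534/71245373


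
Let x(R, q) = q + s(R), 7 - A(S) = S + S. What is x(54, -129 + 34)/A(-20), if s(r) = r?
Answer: -41/47 ≈ -0.87234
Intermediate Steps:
A(S) = 7 - 2*S (A(S) = 7 - (S + S) = 7 - 2*S)
x(R, q) = R + q (x(R, q) = q + R = R + q)
x(54, -129 + 34)/A(-20) = (54 + (-129 + 34))/(7 - 2*(-20)) = (54 - 95)/(7 + 40) = -41/47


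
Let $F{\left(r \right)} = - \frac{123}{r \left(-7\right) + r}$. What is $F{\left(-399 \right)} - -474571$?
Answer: $\frac{378707617}{798} \approx 4.7457 \cdot 10^{5}$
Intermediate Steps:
$F{\left(r \right)} = \frac{41}{2 r}$ ($F{\left(r \right)} = - \frac{123}{- 7 r + r} = - \frac{123}{\left(-6\right) r} = - 123 \left(- \frac{1}{6 r}\right) = \frac{41}{2 r}$)
$F{\left(-399 \right)} - -474571 = \frac{41}{2 \left(-399\right)} - -474571 = \frac{41}{2} \left(- \frac{1}{399}\right) + 474571 = - \frac{41}{798} + 474571 = \frac{378707617}{798}$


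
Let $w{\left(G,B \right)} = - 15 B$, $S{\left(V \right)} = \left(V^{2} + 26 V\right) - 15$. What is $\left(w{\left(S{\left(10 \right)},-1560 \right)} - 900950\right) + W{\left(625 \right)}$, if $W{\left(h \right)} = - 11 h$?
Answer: $-884425$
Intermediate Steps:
$S{\left(V \right)} = -15 + V^{2} + 26 V$
$\left(w{\left(S{\left(10 \right)},-1560 \right)} - 900950\right) + W{\left(625 \right)} = \left(\left(-15\right) \left(-1560\right) - 900950\right) - 6875 = \left(23400 - 900950\right) - 6875 = -877550 - 6875 = -884425$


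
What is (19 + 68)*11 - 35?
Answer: 922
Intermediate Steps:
(19 + 68)*11 - 35 = 87*11 - 35 = 957 - 35 = 922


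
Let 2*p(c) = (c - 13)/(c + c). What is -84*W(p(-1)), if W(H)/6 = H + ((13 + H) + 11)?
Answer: -15624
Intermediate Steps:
p(c) = (-13 + c)/(4*c) (p(c) = ((c - 13)/(c + c))/2 = ((-13 + c)/((2*c)))/2 = ((-13 + c)*(1/(2*c)))/2 = ((-13 + c)/(2*c))/2 = (-13 + c)/(4*c))
W(H) = 144 + 12*H (W(H) = 6*(H + ((13 + H) + 11)) = 6*(H + (24 + H)) = 6*(24 + 2*H) = 144 + 12*H)
-84*W(p(-1)) = -84*(144 + 12*((1/4)*(-13 - 1)/(-1))) = -84*(144 + 12*((1/4)*(-1)*(-14))) = -84*(144 + 12*(7/2)) = -84*(144 + 42) = -84*186 = -15624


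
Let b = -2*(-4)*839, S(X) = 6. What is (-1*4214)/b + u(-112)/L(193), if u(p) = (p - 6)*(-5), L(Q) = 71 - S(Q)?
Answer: 368617/43628 ≈ 8.4491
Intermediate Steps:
L(Q) = 65 (L(Q) = 71 - 1*6 = 71 - 6 = 65)
b = 6712 (b = 8*839 = 6712)
u(p) = 30 - 5*p (u(p) = (-6 + p)*(-5) = 30 - 5*p)
(-1*4214)/b + u(-112)/L(193) = -1*4214/6712 + (30 - 5*(-112))/65 = -4214*1/6712 + (30 + 560)*(1/65) = -2107/3356 + 590*(1/65) = -2107/3356 + 118/13 = 368617/43628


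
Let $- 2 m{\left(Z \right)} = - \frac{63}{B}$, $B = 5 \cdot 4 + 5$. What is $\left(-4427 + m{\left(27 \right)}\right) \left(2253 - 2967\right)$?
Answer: $\frac{78999459}{25} \approx 3.16 \cdot 10^{6}$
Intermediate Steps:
$B = 25$ ($B = 20 + 5 = 25$)
$m{\left(Z \right)} = \frac{63}{50}$ ($m{\left(Z \right)} = - \frac{\left(-63\right) \frac{1}{25}}{2} = \left(- \frac{1}{2}\right) \left(- \frac{63}{25}\right) = \frac{63}{50}$)
$\left(-4427 + m{\left(27 \right)}\right) \left(2253 - 2967\right) = \left(-4427 + \frac{63}{50}\right) \left(2253 - 2967\right) = \left(- \frac{221287}{50}\right) \left(-714\right) = \frac{78999459}{25}$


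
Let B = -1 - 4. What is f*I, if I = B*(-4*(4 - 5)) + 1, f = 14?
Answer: -266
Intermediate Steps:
B = -5
I = -19 (I = -(-20)*(4 - 5) + 1 = -(-20)*(-1) + 1 = -5*4 + 1 = -20 + 1 = -19)
f*I = 14*(-19) = -266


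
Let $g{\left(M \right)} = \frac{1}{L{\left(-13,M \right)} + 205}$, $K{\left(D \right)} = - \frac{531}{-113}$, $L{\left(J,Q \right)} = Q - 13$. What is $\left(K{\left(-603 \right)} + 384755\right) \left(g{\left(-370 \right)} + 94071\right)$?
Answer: $\frac{364010374405951}{10057} \approx 3.6195 \cdot 10^{10}$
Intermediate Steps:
$L{\left(J,Q \right)} = -13 + Q$
$K{\left(D \right)} = \frac{531}{113}$ ($K{\left(D \right)} = \left(-531\right) \left(- \frac{1}{113}\right) = \frac{531}{113}$)
$g{\left(M \right)} = \frac{1}{192 + M}$ ($g{\left(M \right)} = \frac{1}{\left(-13 + M\right) + 205} = \frac{1}{192 + M}$)
$\left(K{\left(-603 \right)} + 384755\right) \left(g{\left(-370 \right)} + 94071\right) = \left(\frac{531}{113} + 384755\right) \left(\frac{1}{192 - 370} + 94071\right) = \frac{43477846 \left(\frac{1}{-178} + 94071\right)}{113} = \frac{43477846 \left(- \frac{1}{178} + 94071\right)}{113} = \frac{43477846}{113} \cdot \frac{16744637}{178} = \frac{364010374405951}{10057}$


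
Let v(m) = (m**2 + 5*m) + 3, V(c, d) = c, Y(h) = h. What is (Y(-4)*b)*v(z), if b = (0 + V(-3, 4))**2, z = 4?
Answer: -1404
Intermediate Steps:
v(m) = 3 + m**2 + 5*m
b = 9 (b = (0 - 3)**2 = (-3)**2 = 9)
(Y(-4)*b)*v(z) = (-4*9)*(3 + 4**2 + 5*4) = -36*(3 + 16 + 20) = -36*39 = -1404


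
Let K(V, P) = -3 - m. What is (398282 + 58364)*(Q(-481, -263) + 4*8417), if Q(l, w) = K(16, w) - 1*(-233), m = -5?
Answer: 15481669338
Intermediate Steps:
K(V, P) = 2 (K(V, P) = -3 - 1*(-5) = -3 + 5 = 2)
Q(l, w) = 235 (Q(l, w) = 2 - 1*(-233) = 2 + 233 = 235)
(398282 + 58364)*(Q(-481, -263) + 4*8417) = (398282 + 58364)*(235 + 4*8417) = 456646*(235 + 33668) = 456646*33903 = 15481669338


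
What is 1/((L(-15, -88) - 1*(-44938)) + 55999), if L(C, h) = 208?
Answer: 1/101145 ≈ 9.8868e-6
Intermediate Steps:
1/((L(-15, -88) - 1*(-44938)) + 55999) = 1/((208 - 1*(-44938)) + 55999) = 1/((208 + 44938) + 55999) = 1/(45146 + 55999) = 1/101145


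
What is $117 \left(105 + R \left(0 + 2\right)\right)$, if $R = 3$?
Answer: $12987$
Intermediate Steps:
$117 \left(105 + R \left(0 + 2\right)\right) = 117 \left(105 + 3 \left(0 + 2\right)\right) = 117 \left(105 + 3 \cdot 2\right) = 117 \left(105 + 6\right) = 117 \cdot 111 = 12987$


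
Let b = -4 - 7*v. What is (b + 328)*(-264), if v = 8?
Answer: -70752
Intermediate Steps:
b = -60 (b = -4 - 7*8 = -4 - 56 = -60)
(b + 328)*(-264) = (-60 + 328)*(-264) = 268*(-264) = -70752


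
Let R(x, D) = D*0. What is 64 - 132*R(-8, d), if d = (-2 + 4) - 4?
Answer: 64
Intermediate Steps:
d = -2 (d = 2 - 4 = -2)
R(x, D) = 0
64 - 132*R(-8, d) = 64 - 132*0 = 64 + 0 = 64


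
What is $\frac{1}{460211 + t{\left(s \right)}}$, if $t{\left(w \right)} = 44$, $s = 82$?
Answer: $\frac{1}{460255} \approx 2.1727 \cdot 10^{-6}$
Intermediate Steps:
$\frac{1}{460211 + t{\left(s \right)}} = \frac{1}{460211 + 44} = \frac{1}{460255}$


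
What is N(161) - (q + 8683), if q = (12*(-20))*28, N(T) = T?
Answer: -1802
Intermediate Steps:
q = -6720 (q = -240*28 = -6720)
N(161) - (q + 8683) = 161 - (-6720 + 8683) = 161 - 1*1963 = 161 - 1963 = -1802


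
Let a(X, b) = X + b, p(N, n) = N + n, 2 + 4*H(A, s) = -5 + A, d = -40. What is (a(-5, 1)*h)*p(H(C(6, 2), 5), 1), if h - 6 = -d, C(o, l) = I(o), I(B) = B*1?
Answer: -138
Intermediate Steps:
I(B) = B
C(o, l) = o
h = 46 (h = 6 - 1*(-40) = 6 + 40 = 46)
H(A, s) = -7/4 + A/4 (H(A, s) = -1/2 + (-5 + A)/4 = -1/2 + (-5/4 + A/4) = -7/4 + A/4)
(a(-5, 1)*h)*p(H(C(6, 2), 5), 1) = ((-5 + 1)*46)*((-7/4 + (1/4)*6) + 1) = (-4*46)*((-7/4 + 3/2) + 1) = -184*(-1/4 + 1) = -184*3/4 = -138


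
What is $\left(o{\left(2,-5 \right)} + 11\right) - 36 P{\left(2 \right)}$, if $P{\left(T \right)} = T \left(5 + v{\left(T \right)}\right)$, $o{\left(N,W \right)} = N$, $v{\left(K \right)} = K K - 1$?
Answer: $-563$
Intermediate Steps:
$v{\left(K \right)} = -1 + K^{2}$ ($v{\left(K \right)} = K^{2} - 1 = -1 + K^{2}$)
$P{\left(T \right)} = T \left(4 + T^{2}\right)$ ($P{\left(T \right)} = T \left(5 + \left(-1 + T^{2}\right)\right) = T \left(4 + T^{2}\right)$)
$\left(o{\left(2,-5 \right)} + 11\right) - 36 P{\left(2 \right)} = \left(2 + 11\right) - 36 \cdot 2 \left(4 + 2^{2}\right) = 13 - 36 \cdot 2 \left(4 + 4\right) = 13 - 36 \cdot 2 \cdot 8 = 13 - 576 = -563$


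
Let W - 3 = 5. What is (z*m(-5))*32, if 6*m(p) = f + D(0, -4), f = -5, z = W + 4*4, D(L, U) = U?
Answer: -1152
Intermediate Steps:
W = 8 (W = 3 + 5 = 8)
z = 24 (z = 8 + 4*4 = 8 + 16 = 24)
m(p) = -3/2 (m(p) = (-5 - 4)/6 = (⅙)*(-9) = -3/2)
(z*m(-5))*32 = (24*(-3/2))*32 = -36*32 = -1152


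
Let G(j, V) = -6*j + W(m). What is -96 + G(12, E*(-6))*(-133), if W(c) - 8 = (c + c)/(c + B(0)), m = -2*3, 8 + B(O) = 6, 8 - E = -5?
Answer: 16433/2 ≈ 8216.5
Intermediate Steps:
E = 13 (E = 8 - 1*(-5) = 8 + 5 = 13)
B(O) = -2 (B(O) = -8 + 6 = -2)
m = -6
W(c) = 8 + 2*c/(-2 + c) (W(c) = 8 + (c + c)/(c - 2) = 8 + (2*c)/(-2 + c) = 8 + 2*c/(-2 + c))
G(j, V) = 19/2 - 6*j (G(j, V) = -6*j + 2*(-8 + 5*(-6))/(-2 - 6) = -6*j + 2*(-8 - 30)/(-8) = -6*j + 2*(-1/8)*(-38) = -6*j + 19/2 = 19/2 - 6*j)
-96 + G(12, E*(-6))*(-133) = -96 + (19/2 - 6*12)*(-133) = -96 + (19/2 - 72)*(-133) = -96 - 125/2*(-133) = -96 + 16625/2 = 16433/2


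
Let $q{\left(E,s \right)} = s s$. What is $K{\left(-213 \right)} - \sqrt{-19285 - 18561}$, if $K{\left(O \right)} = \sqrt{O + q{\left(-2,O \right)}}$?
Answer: $2 \sqrt{11289} - i \sqrt{37846} \approx 212.5 - 194.54 i$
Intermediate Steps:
$q{\left(E,s \right)} = s^{2}$
$K{\left(O \right)} = \sqrt{O + O^{2}}$
$K{\left(-213 \right)} - \sqrt{-19285 - 18561} = \sqrt{- 213 \left(1 - 213\right)} - \sqrt{-19285 - 18561} = \sqrt{\left(-213\right) \left(-212\right)} - \sqrt{-37846} = \sqrt{45156} - i \sqrt{37846} = 2 \sqrt{11289} - i \sqrt{37846}$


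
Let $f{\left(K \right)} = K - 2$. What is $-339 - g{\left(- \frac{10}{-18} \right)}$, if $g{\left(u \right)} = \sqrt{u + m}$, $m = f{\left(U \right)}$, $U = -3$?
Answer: $-339 - \frac{2 i \sqrt{10}}{3} \approx -339.0 - 2.1082 i$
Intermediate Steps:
$f{\left(K \right)} = -2 + K$
$m = -5$ ($m = -2 - 3 = -5$)
$g{\left(u \right)} = \sqrt{-5 + u}$ ($g{\left(u \right)} = \sqrt{u - 5} = \sqrt{-5 + u}$)
$-339 - g{\left(- \frac{10}{-18} \right)} = -339 - \sqrt{-5 - \frac{10}{-18}} = -339 - \sqrt{-5 - - \frac{5}{9}} = -339 - \sqrt{-5 + \frac{5}{9}} = -339 - \sqrt{- \frac{40}{9}} = -339 - \frac{2 i \sqrt{10}}{3}$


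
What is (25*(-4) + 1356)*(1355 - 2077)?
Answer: -906832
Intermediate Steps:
(25*(-4) + 1356)*(1355 - 2077) = (-100 + 1356)*(-722) = 1256*(-722) = -906832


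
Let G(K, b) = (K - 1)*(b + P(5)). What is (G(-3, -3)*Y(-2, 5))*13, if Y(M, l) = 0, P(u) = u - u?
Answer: 0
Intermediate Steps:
P(u) = 0
G(K, b) = b*(-1 + K) (G(K, b) = (K - 1)*(b + 0) = (-1 + K)*b = b*(-1 + K))
(G(-3, -3)*Y(-2, 5))*13 = (-3*(-1 - 3)*0)*13 = (-3*(-4)*0)*13 = (12*0)*13 = 0*13 = 0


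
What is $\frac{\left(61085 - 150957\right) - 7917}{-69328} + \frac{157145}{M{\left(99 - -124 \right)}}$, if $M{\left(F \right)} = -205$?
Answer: $- \frac{2174900363}{2842448} \approx -765.15$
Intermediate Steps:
$\frac{\left(61085 - 150957\right) - 7917}{-69328} + \frac{157145}{M{\left(99 - -124 \right)}} = \frac{\left(61085 - 150957\right) - 7917}{-69328} + \frac{157145}{-205} = \left(-89872 - 7917\right) \left(- \frac{1}{69328}\right) + 157145 \left(- \frac{1}{205}\right) = \left(-97789\right) \left(- \frac{1}{69328}\right) - \frac{31429}{41} = \frac{97789}{69328} - \frac{31429}{41} = - \frac{2174900363}{2842448}$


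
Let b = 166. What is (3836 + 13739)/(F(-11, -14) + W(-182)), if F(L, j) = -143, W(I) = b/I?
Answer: -1599325/13096 ≈ -122.12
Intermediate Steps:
W(I) = 166/I
(3836 + 13739)/(F(-11, -14) + W(-182)) = (3836 + 13739)/(-143 + 166/(-182)) = 17575/(-143 + 166*(-1/182)) = 17575/(-143 - 83/91) = 17575/(-13096/91) = 17575*(-91/13096) = -1599325/13096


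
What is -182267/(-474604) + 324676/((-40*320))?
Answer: -9484969419/379683200 ≈ -24.981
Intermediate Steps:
-182267/(-474604) + 324676/((-40*320)) = -182267*(-1/474604) + 324676/(-12800) = 182267/474604 + 324676*(-1/12800) = 182267/474604 - 81169/3200 = -9484969419/379683200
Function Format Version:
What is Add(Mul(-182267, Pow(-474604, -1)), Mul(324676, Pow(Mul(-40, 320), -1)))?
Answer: Rational(-9484969419, 379683200) ≈ -24.981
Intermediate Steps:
Add(Mul(-182267, Pow(-474604, -1)), Mul(324676, Pow(Mul(-40, 320), -1))) = Add(Mul(-182267, Rational(-1, 474604)), Mul(324676, Pow(-12800, -1))) = Add(Rational(182267, 474604), Mul(324676, Rational(-1, 12800))) = Add(Rational(182267, 474604), Rational(-81169, 3200)) = Rational(-9484969419, 379683200)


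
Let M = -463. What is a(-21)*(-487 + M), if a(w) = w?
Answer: 19950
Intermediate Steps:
a(-21)*(-487 + M) = -21*(-487 - 463) = -21*(-950) = 19950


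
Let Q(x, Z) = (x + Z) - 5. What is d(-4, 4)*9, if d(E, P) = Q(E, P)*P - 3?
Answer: -207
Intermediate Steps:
Q(x, Z) = -5 + Z + x (Q(x, Z) = (Z + x) - 5 = -5 + Z + x)
d(E, P) = -3 + P*(-5 + E + P) (d(E, P) = (-5 + P + E)*P - 3 = (-5 + E + P)*P - 3 = P*(-5 + E + P) - 3 = -3 + P*(-5 + E + P))
d(-4, 4)*9 = (-3 + 4*(-5 - 4 + 4))*9 = (-3 + 4*(-5))*9 = (-3 - 20)*9 = -23*9 = -207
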